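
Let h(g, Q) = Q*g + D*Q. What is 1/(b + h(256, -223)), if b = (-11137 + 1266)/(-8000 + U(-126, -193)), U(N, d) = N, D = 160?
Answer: -8126/753822897 ≈ -1.0780e-5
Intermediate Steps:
h(g, Q) = 160*Q + Q*g (h(g, Q) = Q*g + 160*Q = 160*Q + Q*g)
b = 9871/8126 (b = (-11137 + 1266)/(-8000 - 126) = -9871/(-8126) = -9871*(-1/8126) = 9871/8126 ≈ 1.2147)
1/(b + h(256, -223)) = 1/(9871/8126 - 223*(160 + 256)) = 1/(9871/8126 - 223*416) = 1/(9871/8126 - 92768) = 1/(-753822897/8126) = -8126/753822897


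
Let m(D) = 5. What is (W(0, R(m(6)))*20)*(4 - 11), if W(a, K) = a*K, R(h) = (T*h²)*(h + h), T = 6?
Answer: 0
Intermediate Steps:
R(h) = 12*h³ (R(h) = (6*h²)*(h + h) = (6*h²)*(2*h) = 12*h³)
W(a, K) = K*a
(W(0, R(m(6)))*20)*(4 - 11) = (((12*5³)*0)*20)*(4 - 11) = (((12*125)*0)*20)*(-7) = ((1500*0)*20)*(-7) = (0*20)*(-7) = 0*(-7) = 0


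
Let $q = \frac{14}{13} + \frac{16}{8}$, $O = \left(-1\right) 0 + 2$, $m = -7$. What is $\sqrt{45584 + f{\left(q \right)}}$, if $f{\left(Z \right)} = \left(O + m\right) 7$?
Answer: $3 \sqrt{5061} \approx 213.42$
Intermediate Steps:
$O = 2$ ($O = 0 + 2 = 2$)
$q = \frac{40}{13}$ ($q = 14 \cdot \frac{1}{13} + 16 \cdot \frac{1}{8} = \frac{14}{13} + 2 = \frac{40}{13} \approx 3.0769$)
$f{\left(Z \right)} = -35$ ($f{\left(Z \right)} = \left(2 - 7\right) 7 = \left(-5\right) 7 = -35$)
$\sqrt{45584 + f{\left(q \right)}} = \sqrt{45584 - 35} = \sqrt{45549} = 3 \sqrt{5061}$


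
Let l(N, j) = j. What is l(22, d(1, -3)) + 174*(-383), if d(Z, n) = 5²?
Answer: -66617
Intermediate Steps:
d(Z, n) = 25
l(22, d(1, -3)) + 174*(-383) = 25 + 174*(-383) = 25 - 66642 = -66617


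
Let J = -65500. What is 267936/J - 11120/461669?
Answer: -31106526296/7559829875 ≈ -4.1147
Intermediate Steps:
267936/J - 11120/461669 = 267936/(-65500) - 11120/461669 = 267936*(-1/65500) - 11120*1/461669 = -66984/16375 - 11120/461669 = -31106526296/7559829875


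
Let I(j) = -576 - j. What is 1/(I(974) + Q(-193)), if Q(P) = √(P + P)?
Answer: -775/1201443 - I*√386/2402886 ≈ -0.00064506 - 8.1764e-6*I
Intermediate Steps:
Q(P) = √2*√P (Q(P) = √(2*P) = √2*√P)
1/(I(974) + Q(-193)) = 1/((-576 - 1*974) + √2*√(-193)) = 1/((-576 - 974) + √2*(I*√193)) = 1/(-1550 + I*√386)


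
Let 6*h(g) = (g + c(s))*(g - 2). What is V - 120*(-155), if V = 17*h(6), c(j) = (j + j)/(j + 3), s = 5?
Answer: 112093/6 ≈ 18682.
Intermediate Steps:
c(j) = 2*j/(3 + j) (c(j) = (2*j)/(3 + j) = 2*j/(3 + j))
h(g) = (-2 + g)*(5/4 + g)/6 (h(g) = ((g + 2*5/(3 + 5))*(g - 2))/6 = ((g + 2*5/8)*(-2 + g))/6 = ((g + 2*5*(1/8))*(-2 + g))/6 = ((g + 5/4)*(-2 + g))/6 = ((5/4 + g)*(-2 + g))/6 = ((-2 + g)*(5/4 + g))/6 = (-2 + g)*(5/4 + g)/6)
V = 493/6 (V = 17*(-5/12 - 1/8*6 + (1/6)*6**2) = 17*(-5/12 - 3/4 + (1/6)*36) = 17*(-5/12 - 3/4 + 6) = 17*(29/6) = 493/6 ≈ 82.167)
V - 120*(-155) = 493/6 - 120*(-155) = 493/6 + 18600 = 112093/6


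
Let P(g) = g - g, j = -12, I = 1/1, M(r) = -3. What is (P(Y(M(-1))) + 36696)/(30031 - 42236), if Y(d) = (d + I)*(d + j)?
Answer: -36696/12205 ≈ -3.0066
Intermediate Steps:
I = 1
Y(d) = (1 + d)*(-12 + d) (Y(d) = (d + 1)*(d - 12) = (1 + d)*(-12 + d))
P(g) = 0
(P(Y(M(-1))) + 36696)/(30031 - 42236) = (0 + 36696)/(30031 - 42236) = 36696/(-12205) = 36696*(-1/12205) = -36696/12205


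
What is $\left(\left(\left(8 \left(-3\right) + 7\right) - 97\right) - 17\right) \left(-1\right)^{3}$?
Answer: $131$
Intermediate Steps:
$\left(\left(\left(8 \left(-3\right) + 7\right) - 97\right) - 17\right) \left(-1\right)^{3} = \left(\left(\left(-24 + 7\right) - 97\right) - 17\right) \left(-1\right) = \left(\left(-17 - 97\right) - 17\right) \left(-1\right) = \left(-114 - 17\right) \left(-1\right) = \left(-131\right) \left(-1\right) = 131$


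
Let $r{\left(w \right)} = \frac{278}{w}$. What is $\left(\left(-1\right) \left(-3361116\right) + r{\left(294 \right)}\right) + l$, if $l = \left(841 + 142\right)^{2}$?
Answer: $\frac{636128674}{147} \approx 4.3274 \cdot 10^{6}$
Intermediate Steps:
$l = 966289$ ($l = 983^{2} = 966289$)
$\left(\left(-1\right) \left(-3361116\right) + r{\left(294 \right)}\right) + l = \left(\left(-1\right) \left(-3361116\right) + \frac{278}{294}\right) + 966289 = \left(3361116 + 278 \cdot \frac{1}{294}\right) + 966289 = \left(3361116 + \frac{139}{147}\right) + 966289 = \frac{494084191}{147} + 966289 = \frac{636128674}{147}$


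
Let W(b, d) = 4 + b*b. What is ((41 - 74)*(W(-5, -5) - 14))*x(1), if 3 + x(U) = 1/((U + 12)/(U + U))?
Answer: 18315/13 ≈ 1408.8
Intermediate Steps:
W(b, d) = 4 + b²
x(U) = -3 + 2*U/(12 + U) (x(U) = -3 + 1/((U + 12)/(U + U)) = -3 + 1/((12 + U)/((2*U))) = -3 + 1/((12 + U)*(1/(2*U))) = -3 + 1/((12 + U)/(2*U)) = -3 + 2*U/(12 + U))
((41 - 74)*(W(-5, -5) - 14))*x(1) = ((41 - 74)*((4 + (-5)²) - 14))*((-36 - 1*1)/(12 + 1)) = (-33*((4 + 25) - 14))*((-36 - 1)/13) = (-33*(29 - 14))*((1/13)*(-37)) = -33*15*(-37/13) = -495*(-37/13) = 18315/13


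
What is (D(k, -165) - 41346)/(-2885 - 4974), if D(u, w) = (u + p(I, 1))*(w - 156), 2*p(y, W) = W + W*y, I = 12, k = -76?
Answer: 38073/15718 ≈ 2.4223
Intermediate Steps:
p(y, W) = W/2 + W*y/2 (p(y, W) = (W + W*y)/2 = W/2 + W*y/2)
D(u, w) = (-156 + w)*(13/2 + u) (D(u, w) = (u + (1/2)*1*(1 + 12))*(w - 156) = (u + (1/2)*1*13)*(-156 + w) = (u + 13/2)*(-156 + w) = (13/2 + u)*(-156 + w) = (-156 + w)*(13/2 + u))
(D(k, -165) - 41346)/(-2885 - 4974) = ((-1014 - 156*(-76) + (13/2)*(-165) - 76*(-165)) - 41346)/(-2885 - 4974) = ((-1014 + 11856 - 2145/2 + 12540) - 41346)/(-7859) = (44619/2 - 41346)*(-1/7859) = -38073/2*(-1/7859) = 38073/15718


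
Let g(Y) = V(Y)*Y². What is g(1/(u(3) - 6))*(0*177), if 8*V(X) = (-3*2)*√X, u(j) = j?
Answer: 0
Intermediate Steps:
V(X) = -3*√X/4 (V(X) = ((-3*2)*√X)/8 = (-6*√X)/8 = -3*√X/4)
g(Y) = -3*Y^(5/2)/4 (g(Y) = (-3*√Y/4)*Y² = -3*Y^(5/2)/4)
g(1/(u(3) - 6))*(0*177) = (-3*I*√3/27/4)*(0*177) = -3*I*√3/27/4*0 = -I*√3/36*0 = 0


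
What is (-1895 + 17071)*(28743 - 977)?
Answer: 421376816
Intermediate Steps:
(-1895 + 17071)*(28743 - 977) = 15176*27766 = 421376816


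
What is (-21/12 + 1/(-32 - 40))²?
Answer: 16129/5184 ≈ 3.1113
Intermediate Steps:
(-21/12 + 1/(-32 - 40))² = (-21*1/12 + 1/(-72))² = (-7/4 - 1/72)² = (-127/72)² = 16129/5184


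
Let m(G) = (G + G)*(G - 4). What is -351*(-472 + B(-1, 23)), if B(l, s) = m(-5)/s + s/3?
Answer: 3716973/23 ≈ 1.6161e+5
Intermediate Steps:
m(G) = 2*G*(-4 + G) (m(G) = (2*G)*(-4 + G) = 2*G*(-4 + G))
B(l, s) = 90/s + s/3 (B(l, s) = (2*(-5)*(-4 - 5))/s + s/3 = (2*(-5)*(-9))/s + s*(⅓) = 90/s + s/3)
-351*(-472 + B(-1, 23)) = -351*(-472 + (90/23 + (⅓)*23)) = -351*(-472 + (90*(1/23) + 23/3)) = -351*(-472 + (90/23 + 23/3)) = -351*(-472 + 799/69) = -351*(-31769/69) = 3716973/23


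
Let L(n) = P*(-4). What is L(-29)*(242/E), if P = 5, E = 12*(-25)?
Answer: 242/15 ≈ 16.133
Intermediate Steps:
E = -300
L(n) = -20 (L(n) = 5*(-4) = -20)
L(-29)*(242/E) = -4840/(-300) = -4840*(-1)/300 = -20*(-121/150) = 242/15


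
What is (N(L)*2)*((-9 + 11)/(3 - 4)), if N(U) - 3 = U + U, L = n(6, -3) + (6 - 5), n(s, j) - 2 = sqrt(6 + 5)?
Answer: -36 - 8*sqrt(11) ≈ -62.533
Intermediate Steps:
n(s, j) = 2 + sqrt(11) (n(s, j) = 2 + sqrt(6 + 5) = 2 + sqrt(11))
L = 3 + sqrt(11) (L = (2 + sqrt(11)) + (6 - 5) = (2 + sqrt(11)) + 1 = 3 + sqrt(11) ≈ 6.3166)
N(U) = 3 + 2*U (N(U) = 3 + (U + U) = 3 + 2*U)
(N(L)*2)*((-9 + 11)/(3 - 4)) = ((3 + 2*(3 + sqrt(11)))*2)*((-9 + 11)/(3 - 4)) = ((3 + (6 + 2*sqrt(11)))*2)*(2/(-1)) = ((9 + 2*sqrt(11))*2)*(2*(-1)) = (18 + 4*sqrt(11))*(-2) = -36 - 8*sqrt(11)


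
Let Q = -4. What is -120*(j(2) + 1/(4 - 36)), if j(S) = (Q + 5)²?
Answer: -465/4 ≈ -116.25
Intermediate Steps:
j(S) = 1 (j(S) = (-4 + 5)² = 1² = 1)
-120*(j(2) + 1/(4 - 36)) = -120*(1 + 1/(4 - 36)) = -120*(1 + 1/(-32)) = -120*(1 - 1/32) = -120*31/32 = -465/4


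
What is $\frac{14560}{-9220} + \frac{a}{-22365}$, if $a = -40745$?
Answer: $\frac{500345}{2062053} \approx 0.24264$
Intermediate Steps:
$\frac{14560}{-9220} + \frac{a}{-22365} = \frac{14560}{-9220} - \frac{40745}{-22365} = 14560 \left(- \frac{1}{9220}\right) - - \frac{8149}{4473} = - \frac{728}{461} + \frac{8149}{4473} = \frac{500345}{2062053}$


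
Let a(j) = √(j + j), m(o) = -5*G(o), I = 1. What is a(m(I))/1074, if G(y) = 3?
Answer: I*√30/1074 ≈ 0.0050998*I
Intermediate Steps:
m(o) = -15 (m(o) = -5*3 = -15)
a(j) = √2*√j (a(j) = √(2*j) = √2*√j)
a(m(I))/1074 = (√2*√(-15))/1074 = (√2*(I*√15))*(1/1074) = (I*√30)*(1/1074) = I*√30/1074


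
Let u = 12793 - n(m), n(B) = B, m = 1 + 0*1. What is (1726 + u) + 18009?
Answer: 32527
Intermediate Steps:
m = 1 (m = 1 + 0 = 1)
u = 12792 (u = 12793 - 1*1 = 12793 - 1 = 12792)
(1726 + u) + 18009 = (1726 + 12792) + 18009 = 14518 + 18009 = 32527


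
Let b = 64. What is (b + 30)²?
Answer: 8836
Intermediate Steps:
(b + 30)² = (64 + 30)² = 94² = 8836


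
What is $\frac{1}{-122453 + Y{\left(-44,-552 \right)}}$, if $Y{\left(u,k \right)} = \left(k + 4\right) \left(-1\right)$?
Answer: $- \frac{1}{121905} \approx -8.2031 \cdot 10^{-6}$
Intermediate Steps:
$Y{\left(u,k \right)} = -4 - k$ ($Y{\left(u,k \right)} = \left(4 + k\right) \left(-1\right) = -4 - k$)
$\frac{1}{-122453 + Y{\left(-44,-552 \right)}} = \frac{1}{-122453 - -548} = \frac{1}{-122453 + \left(-4 + 552\right)} = \frac{1}{-122453 + 548} = \frac{1}{-121905} = - \frac{1}{121905}$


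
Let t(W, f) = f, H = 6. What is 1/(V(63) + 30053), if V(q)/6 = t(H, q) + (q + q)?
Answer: 1/31187 ≈ 3.2065e-5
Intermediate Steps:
V(q) = 18*q (V(q) = 6*(q + (q + q)) = 6*(q + 2*q) = 6*(3*q) = 18*q)
1/(V(63) + 30053) = 1/(18*63 + 30053) = 1/(1134 + 30053) = 1/31187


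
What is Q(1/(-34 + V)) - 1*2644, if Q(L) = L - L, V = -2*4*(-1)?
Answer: -2644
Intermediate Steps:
V = 8 (V = -8*(-1) = 8)
Q(L) = 0
Q(1/(-34 + V)) - 1*2644 = 0 - 1*2644 = 0 - 2644 = -2644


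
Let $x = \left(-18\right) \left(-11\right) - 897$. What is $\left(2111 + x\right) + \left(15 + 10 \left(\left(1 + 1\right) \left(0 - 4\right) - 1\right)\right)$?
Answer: $1337$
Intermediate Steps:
$x = -699$ ($x = 198 - 897 = -699$)
$\left(2111 + x\right) + \left(15 + 10 \left(\left(1 + 1\right) \left(0 - 4\right) - 1\right)\right) = \left(2111 - 699\right) + \left(15 + 10 \left(\left(1 + 1\right) \left(0 - 4\right) - 1\right)\right) = 1412 + \left(15 + 10 \left(2 \left(-4\right) - 1\right)\right) = 1412 + \left(15 + 10 \left(-8 - 1\right)\right) = 1412 + \left(15 + 10 \left(-9\right)\right) = 1412 + \left(15 - 90\right) = 1412 - 75 = 1337$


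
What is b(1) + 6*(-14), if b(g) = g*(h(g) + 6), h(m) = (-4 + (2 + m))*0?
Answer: -78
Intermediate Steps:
h(m) = 0 (h(m) = (-2 + m)*0 = 0)
b(g) = 6*g (b(g) = g*(0 + 6) = g*6 = 6*g)
b(1) + 6*(-14) = 6*1 + 6*(-14) = 6 - 84 = -78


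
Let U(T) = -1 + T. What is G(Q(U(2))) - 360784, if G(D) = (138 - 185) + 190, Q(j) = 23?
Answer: -360641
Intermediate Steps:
G(D) = 143 (G(D) = -47 + 190 = 143)
G(Q(U(2))) - 360784 = 143 - 360784 = -360641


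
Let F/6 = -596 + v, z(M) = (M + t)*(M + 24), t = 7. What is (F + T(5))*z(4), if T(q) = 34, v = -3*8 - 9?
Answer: -1151920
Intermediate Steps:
v = -33 (v = -24 - 9 = -33)
z(M) = (7 + M)*(24 + M) (z(M) = (M + 7)*(M + 24) = (7 + M)*(24 + M))
F = -3774 (F = 6*(-596 - 33) = 6*(-629) = -3774)
(F + T(5))*z(4) = (-3774 + 34)*(168 + 4**2 + 31*4) = -3740*(168 + 16 + 124) = -3740*308 = -1151920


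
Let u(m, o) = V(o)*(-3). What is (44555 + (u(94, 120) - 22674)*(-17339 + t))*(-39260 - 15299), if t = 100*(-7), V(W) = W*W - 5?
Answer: -64820186980304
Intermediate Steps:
V(W) = -5 + W**2 (V(W) = W**2 - 5 = -5 + W**2)
t = -700
u(m, o) = 15 - 3*o**2 (u(m, o) = (-5 + o**2)*(-3) = 15 - 3*o**2)
(44555 + (u(94, 120) - 22674)*(-17339 + t))*(-39260 - 15299) = (44555 + ((15 - 3*120**2) - 22674)*(-17339 - 700))*(-39260 - 15299) = (44555 + ((15 - 3*14400) - 22674)*(-18039))*(-54559) = (44555 + ((15 - 43200) - 22674)*(-18039))*(-54559) = (44555 + (-43185 - 22674)*(-18039))*(-54559) = (44555 - 65859*(-18039))*(-54559) = (44555 + 1188030501)*(-54559) = 1188075056*(-54559) = -64820186980304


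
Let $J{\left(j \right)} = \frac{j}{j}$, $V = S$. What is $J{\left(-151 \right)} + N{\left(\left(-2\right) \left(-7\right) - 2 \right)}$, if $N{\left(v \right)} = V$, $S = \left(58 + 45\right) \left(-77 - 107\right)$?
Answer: $-18951$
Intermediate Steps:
$S = -18952$ ($S = 103 \left(-184\right) = -18952$)
$V = -18952$
$J{\left(j \right)} = 1$
$N{\left(v \right)} = -18952$
$J{\left(-151 \right)} + N{\left(\left(-2\right) \left(-7\right) - 2 \right)} = 1 - 18952 = -18951$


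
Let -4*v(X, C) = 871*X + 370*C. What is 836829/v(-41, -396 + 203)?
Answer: 159396/5101 ≈ 31.248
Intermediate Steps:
v(X, C) = -871*X/4 - 185*C/2 (v(X, C) = -(871*X + 370*C)/4 = -(370*C + 871*X)/4 = -871*X/4 - 185*C/2)
836829/v(-41, -396 + 203) = 836829/(-871/4*(-41) - 185*(-396 + 203)/2) = 836829/(35711/4 - 185/2*(-193)) = 836829/(35711/4 + 35705/2) = 836829/(107121/4) = 836829*(4/107121) = 159396/5101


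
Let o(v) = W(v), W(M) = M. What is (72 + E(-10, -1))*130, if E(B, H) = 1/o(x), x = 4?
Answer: 18785/2 ≈ 9392.5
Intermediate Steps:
o(v) = v
E(B, H) = ¼ (E(B, H) = 1/4 = ¼)
(72 + E(-10, -1))*130 = (72 + ¼)*130 = (289/4)*130 = 18785/2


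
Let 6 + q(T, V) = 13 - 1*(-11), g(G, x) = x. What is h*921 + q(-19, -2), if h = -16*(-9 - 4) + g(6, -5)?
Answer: 186981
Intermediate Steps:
q(T, V) = 18 (q(T, V) = -6 + (13 - 1*(-11)) = -6 + (13 + 11) = -6 + 24 = 18)
h = 203 (h = -16*(-9 - 4) - 5 = -16*(-13) - 5 = 208 - 5 = 203)
h*921 + q(-19, -2) = 203*921 + 18 = 186963 + 18 = 186981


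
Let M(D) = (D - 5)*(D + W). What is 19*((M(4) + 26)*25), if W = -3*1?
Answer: 11875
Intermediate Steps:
W = -3
M(D) = (-5 + D)*(-3 + D) (M(D) = (D - 5)*(D - 3) = (-5 + D)*(-3 + D))
19*((M(4) + 26)*25) = 19*(((15 + 4² - 8*4) + 26)*25) = 19*(((15 + 16 - 32) + 26)*25) = 19*((-1 + 26)*25) = 19*(25*25) = 19*625 = 11875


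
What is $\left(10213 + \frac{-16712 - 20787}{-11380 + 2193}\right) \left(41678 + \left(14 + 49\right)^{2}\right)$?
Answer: $\frac{4284625071510}{9187} \approx 4.6638 \cdot 10^{8}$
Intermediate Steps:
$\left(10213 + \frac{-16712 - 20787}{-11380 + 2193}\right) \left(41678 + \left(14 + 49\right)^{2}\right) = \left(10213 - \frac{37499}{-9187}\right) \left(41678 + 63^{2}\right) = \left(10213 - - \frac{37499}{9187}\right) \left(41678 + 3969\right) = \left(10213 + \frac{37499}{9187}\right) 45647 = \frac{93864330}{9187} \cdot 45647 = \frac{4284625071510}{9187}$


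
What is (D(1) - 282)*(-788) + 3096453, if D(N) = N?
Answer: 3317881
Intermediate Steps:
(D(1) - 282)*(-788) + 3096453 = (1 - 282)*(-788) + 3096453 = -281*(-788) + 3096453 = 221428 + 3096453 = 3317881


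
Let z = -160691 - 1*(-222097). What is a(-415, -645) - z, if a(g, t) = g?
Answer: -61821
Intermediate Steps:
z = 61406 (z = -160691 + 222097 = 61406)
a(-415, -645) - z = -415 - 1*61406 = -415 - 61406 = -61821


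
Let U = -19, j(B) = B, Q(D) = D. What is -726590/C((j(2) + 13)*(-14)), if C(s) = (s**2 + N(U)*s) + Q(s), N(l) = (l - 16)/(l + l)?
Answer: -2761042/166047 ≈ -16.628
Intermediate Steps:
N(l) = (-16 + l)/(2*l) (N(l) = (-16 + l)/((2*l)) = (-16 + l)*(1/(2*l)) = (-16 + l)/(2*l))
C(s) = s**2 + 73*s/38 (C(s) = (s**2 + ((1/2)*(-16 - 19)/(-19))*s) + s = (s**2 + ((1/2)*(-1/19)*(-35))*s) + s = (s**2 + 35*s/38) + s = s**2 + 73*s/38)
-726590/C((j(2) + 13)*(-14)) = -726590*(-19/(7*(2 + 13)*(73 + 38*((2 + 13)*(-14))))) = -726590*(-19/(105*(73 + 38*(15*(-14))))) = -726590*(-19/(105*(73 + 38*(-210)))) = -726590*(-19/(105*(73 - 7980))) = -726590/((1/38)*(-210)*(-7907)) = -726590/830235/19 = -726590*19/830235 = -2761042/166047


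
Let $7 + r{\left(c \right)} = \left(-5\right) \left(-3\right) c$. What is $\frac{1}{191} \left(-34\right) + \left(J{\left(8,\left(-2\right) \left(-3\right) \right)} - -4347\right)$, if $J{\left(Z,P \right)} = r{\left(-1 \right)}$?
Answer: $\frac{826041}{191} \approx 4324.8$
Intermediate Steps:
$r{\left(c \right)} = -7 + 15 c$ ($r{\left(c \right)} = -7 + \left(-5\right) \left(-3\right) c = -7 + 15 c$)
$J{\left(Z,P \right)} = -22$ ($J{\left(Z,P \right)} = -7 + 15 \left(-1\right) = -7 - 15 = -22$)
$\frac{1}{191} \left(-34\right) + \left(J{\left(8,\left(-2\right) \left(-3\right) \right)} - -4347\right) = \frac{1}{191} \left(-34\right) - -4325 = \frac{1}{191} \left(-34\right) + \left(-22 + 4347\right) = - \frac{34}{191} + 4325 = \frac{826041}{191}$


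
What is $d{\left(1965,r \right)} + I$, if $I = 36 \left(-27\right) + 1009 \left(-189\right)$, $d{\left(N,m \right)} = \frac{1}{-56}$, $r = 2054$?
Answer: $- \frac{10733689}{56} \approx -1.9167 \cdot 10^{5}$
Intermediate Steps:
$d{\left(N,m \right)} = - \frac{1}{56}$
$I = -191673$ ($I = -972 - 190701 = -191673$)
$d{\left(1965,r \right)} + I = - \frac{1}{56} - 191673 = - \frac{10733689}{56}$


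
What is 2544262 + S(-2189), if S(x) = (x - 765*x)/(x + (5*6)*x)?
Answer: 78871358/31 ≈ 2.5442e+6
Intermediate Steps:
S(x) = -764/31 (S(x) = (-764*x)/(x + 30*x) = (-764*x)/((31*x)) = (-764*x)*(1/(31*x)) = -764/31)
2544262 + S(-2189) = 2544262 - 764/31 = 78871358/31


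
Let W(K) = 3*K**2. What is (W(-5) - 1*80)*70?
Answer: -350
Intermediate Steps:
(W(-5) - 1*80)*70 = (3*(-5)**2 - 1*80)*70 = (3*25 - 80)*70 = (75 - 80)*70 = -5*70 = -350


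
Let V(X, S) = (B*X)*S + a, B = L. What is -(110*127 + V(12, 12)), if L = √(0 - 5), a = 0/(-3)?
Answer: -13970 - 144*I*√5 ≈ -13970.0 - 321.99*I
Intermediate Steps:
a = 0 (a = 0*(-⅓) = 0)
L = I*√5 (L = √(-5) = I*√5 ≈ 2.2361*I)
B = I*√5 ≈ 2.2361*I
V(X, S) = I*S*X*√5 (V(X, S) = ((I*√5)*X)*S + 0 = (I*X*√5)*S + 0 = I*S*X*√5 + 0 = I*S*X*√5)
-(110*127 + V(12, 12)) = -(110*127 + I*12*12*√5) = -(13970 + 144*I*√5) = -13970 - 144*I*√5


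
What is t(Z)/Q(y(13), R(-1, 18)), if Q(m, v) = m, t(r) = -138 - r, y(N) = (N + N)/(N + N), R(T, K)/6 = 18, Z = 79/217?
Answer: -30025/217 ≈ -138.36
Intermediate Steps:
Z = 79/217 (Z = 79*(1/217) = 79/217 ≈ 0.36406)
R(T, K) = 108 (R(T, K) = 6*18 = 108)
y(N) = 1 (y(N) = (2*N)/((2*N)) = (2*N)*(1/(2*N)) = 1)
t(Z)/Q(y(13), R(-1, 18)) = (-138 - 1*79/217)/1 = (-138 - 79/217)*1 = -30025/217*1 = -30025/217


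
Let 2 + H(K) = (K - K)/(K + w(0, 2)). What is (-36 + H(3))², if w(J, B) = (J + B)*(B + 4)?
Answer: 1444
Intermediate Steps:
w(J, B) = (4 + B)*(B + J) (w(J, B) = (B + J)*(4 + B) = (4 + B)*(B + J))
H(K) = -2 (H(K) = -2 + (K - K)/(K + (2² + 4*2 + 4*0 + 2*0)) = -2 + 0/(K + (4 + 8 + 0 + 0)) = -2 + 0/(K + 12) = -2 + 0/(12 + K) = -2 + 0 = -2)
(-36 + H(3))² = (-36 - 2)² = (-38)² = 1444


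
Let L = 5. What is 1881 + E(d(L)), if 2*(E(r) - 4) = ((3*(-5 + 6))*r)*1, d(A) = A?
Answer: 3785/2 ≈ 1892.5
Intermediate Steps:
E(r) = 4 + 3*r/2 (E(r) = 4 + (((3*(-5 + 6))*r)*1)/2 = 4 + (((3*1)*r)*1)/2 = 4 + ((3*r)*1)/2 = 4 + (3*r)/2 = 4 + 3*r/2)
1881 + E(d(L)) = 1881 + (4 + (3/2)*5) = 1881 + (4 + 15/2) = 1881 + 23/2 = 3785/2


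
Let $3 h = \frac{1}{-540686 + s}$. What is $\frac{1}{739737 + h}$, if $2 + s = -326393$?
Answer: $\frac{2601243}{1924235693090} \approx 1.3518 \cdot 10^{-6}$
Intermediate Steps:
$s = -326395$ ($s = -2 - 326393 = -326395$)
$h = - \frac{1}{2601243}$ ($h = \frac{1}{3 \left(-540686 - 326395\right)} = \frac{1}{3 \left(-867081\right)} = \frac{1}{3} \left(- \frac{1}{867081}\right) = - \frac{1}{2601243} \approx -3.8443 \cdot 10^{-7}$)
$\frac{1}{739737 + h} = \frac{1}{739737 - \frac{1}{2601243}} = \frac{1}{\frac{1924235693090}{2601243}} = \frac{2601243}{1924235693090}$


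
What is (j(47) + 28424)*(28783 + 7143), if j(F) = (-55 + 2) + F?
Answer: 1020945068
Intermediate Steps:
j(F) = -53 + F
(j(47) + 28424)*(28783 + 7143) = ((-53 + 47) + 28424)*(28783 + 7143) = (-6 + 28424)*35926 = 28418*35926 = 1020945068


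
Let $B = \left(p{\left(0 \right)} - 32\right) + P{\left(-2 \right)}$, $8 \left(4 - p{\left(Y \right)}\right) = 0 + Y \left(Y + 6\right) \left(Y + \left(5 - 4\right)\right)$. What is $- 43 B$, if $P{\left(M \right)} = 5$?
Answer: $989$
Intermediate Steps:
$p{\left(Y \right)} = 4 - \frac{Y \left(1 + Y\right) \left(6 + Y\right)}{8}$ ($p{\left(Y \right)} = 4 - \frac{0 + Y \left(Y + 6\right) \left(Y + \left(5 - 4\right)\right)}{8} = 4 - \frac{0 + Y \left(6 + Y\right) \left(Y + \left(5 - 4\right)\right)}{8} = 4 - \frac{0 + Y \left(6 + Y\right) \left(Y + 1\right)}{8} = 4 - \frac{0 + Y \left(6 + Y\right) \left(1 + Y\right)}{8} = 4 - \frac{0 + Y \left(1 + Y\right) \left(6 + Y\right)}{8} = 4 - \frac{Y \left(1 + Y\right) \left(6 + Y\right)}{8}$)
$B = -23$ ($B = \left(\left(4 - \frac{7 \cdot 0^{2}}{8} - 0 - \frac{0^{3}}{8}\right) - 32\right) + 5 = \left(\left(4 - 0 + 0 - 0\right) - 32\right) + 5 = \left(\left(4 + 0 + 0 + 0\right) - 32\right) + 5 = \left(4 - 32\right) + 5 = -28 + 5 = -23$)
$- 43 B = \left(-43\right) \left(-23\right) = 989$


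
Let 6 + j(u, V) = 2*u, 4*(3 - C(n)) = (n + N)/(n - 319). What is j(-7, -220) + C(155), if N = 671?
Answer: -5163/328 ≈ -15.741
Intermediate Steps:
C(n) = 3 - (671 + n)/(4*(-319 + n)) (C(n) = 3 - (n + 671)/(4*(n - 319)) = 3 - (671 + n)/(4*(-319 + n)))
j(u, V) = -6 + 2*u
j(-7, -220) + C(155) = (-6 + 2*(-7)) + 11*(-409 + 155)/(4*(-319 + 155)) = (-6 - 14) + (11/4)*(-254)/(-164) = -20 + (11/4)*(-1/164)*(-254) = -20 + 1397/328 = -5163/328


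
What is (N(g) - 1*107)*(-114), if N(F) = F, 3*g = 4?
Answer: 12046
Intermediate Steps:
g = 4/3 (g = (⅓)*4 = 4/3 ≈ 1.3333)
(N(g) - 1*107)*(-114) = (4/3 - 1*107)*(-114) = (4/3 - 107)*(-114) = -317/3*(-114) = 12046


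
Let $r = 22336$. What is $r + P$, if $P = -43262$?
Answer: $-20926$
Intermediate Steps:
$r + P = 22336 - 43262 = -20926$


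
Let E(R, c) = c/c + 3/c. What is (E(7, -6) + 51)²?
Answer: 10609/4 ≈ 2652.3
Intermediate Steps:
E(R, c) = 1 + 3/c
(E(7, -6) + 51)² = ((3 - 6)/(-6) + 51)² = (-⅙*(-3) + 51)² = (½ + 51)² = (103/2)² = 10609/4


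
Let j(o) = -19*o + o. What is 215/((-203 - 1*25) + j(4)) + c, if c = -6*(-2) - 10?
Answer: 77/60 ≈ 1.2833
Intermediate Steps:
j(o) = -18*o
c = 2 (c = 12 - 10 = 2)
215/((-203 - 1*25) + j(4)) + c = 215/((-203 - 1*25) - 18*4) + 2 = 215/((-203 - 25) - 72) + 2 = 215/(-228 - 72) + 2 = 215/(-300) + 2 = -1/300*215 + 2 = -43/60 + 2 = 77/60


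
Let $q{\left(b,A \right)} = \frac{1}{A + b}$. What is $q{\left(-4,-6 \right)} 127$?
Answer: $- \frac{127}{10} \approx -12.7$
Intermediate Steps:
$q{\left(-4,-6 \right)} 127 = \frac{1}{-6 - 4} \cdot 127 = \frac{1}{-10} \cdot 127 = \left(- \frac{1}{10}\right) 127 = - \frac{127}{10}$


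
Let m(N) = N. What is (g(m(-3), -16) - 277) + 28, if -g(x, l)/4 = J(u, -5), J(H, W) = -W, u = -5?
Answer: -269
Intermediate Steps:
g(x, l) = -20 (g(x, l) = -(-4)*(-5) = -4*5 = -20)
(g(m(-3), -16) - 277) + 28 = (-20 - 277) + 28 = -297 + 28 = -269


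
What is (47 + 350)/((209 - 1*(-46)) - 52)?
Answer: 397/203 ≈ 1.9557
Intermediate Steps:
(47 + 350)/((209 - 1*(-46)) - 52) = 397/((209 + 46) - 52) = 397/(255 - 52) = 397/203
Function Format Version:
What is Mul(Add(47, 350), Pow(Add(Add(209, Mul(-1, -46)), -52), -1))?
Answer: Rational(397, 203) ≈ 1.9557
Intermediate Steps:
Mul(Add(47, 350), Pow(Add(Add(209, Mul(-1, -46)), -52), -1)) = Mul(397, Pow(Add(Add(209, 46), -52), -1)) = Mul(397, Pow(Add(255, -52), -1)) = Mul(397, Pow(203, -1)) = Mul(397, Rational(1, 203)) = Rational(397, 203)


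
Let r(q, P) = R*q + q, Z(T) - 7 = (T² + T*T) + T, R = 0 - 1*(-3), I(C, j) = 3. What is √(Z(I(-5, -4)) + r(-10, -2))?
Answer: 2*I*√3 ≈ 3.4641*I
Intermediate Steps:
R = 3 (R = 0 + 3 = 3)
Z(T) = 7 + T + 2*T² (Z(T) = 7 + ((T² + T*T) + T) = 7 + ((T² + T²) + T) = 7 + (2*T² + T) = 7 + (T + 2*T²) = 7 + T + 2*T²)
r(q, P) = 4*q (r(q, P) = 3*q + q = 4*q)
√(Z(I(-5, -4)) + r(-10, -2)) = √((7 + 3 + 2*3²) + 4*(-10)) = √((7 + 3 + 2*9) - 40) = √((7 + 3 + 18) - 40) = √(28 - 40) = √(-12) = 2*I*√3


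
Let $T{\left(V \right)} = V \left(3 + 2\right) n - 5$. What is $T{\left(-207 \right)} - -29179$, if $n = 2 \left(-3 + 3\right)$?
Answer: $29174$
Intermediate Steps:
$n = 0$ ($n = 2 \cdot 0 = 0$)
$T{\left(V \right)} = -5$ ($T{\left(V \right)} = V \left(3 + 2\right) 0 - 5 = V 5 \cdot 0 - 5 = 5 V 0 - 5 = 0 - 5 = -5$)
$T{\left(-207 \right)} - -29179 = -5 - -29179 = -5 + 29179 = 29174$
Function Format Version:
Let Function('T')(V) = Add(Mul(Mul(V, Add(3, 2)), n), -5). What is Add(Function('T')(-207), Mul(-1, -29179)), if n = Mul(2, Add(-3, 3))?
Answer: 29174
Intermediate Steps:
n = 0 (n = Mul(2, 0) = 0)
Function('T')(V) = -5 (Function('T')(V) = Add(Mul(Mul(V, Add(3, 2)), 0), -5) = Add(Mul(Mul(V, 5), 0), -5) = Add(Mul(Mul(5, V), 0), -5) = Add(0, -5) = -5)
Add(Function('T')(-207), Mul(-1, -29179)) = Add(-5, Mul(-1, -29179)) = Add(-5, 29179) = 29174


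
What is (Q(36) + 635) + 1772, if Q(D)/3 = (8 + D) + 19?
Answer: 2596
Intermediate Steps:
Q(D) = 81 + 3*D (Q(D) = 3*((8 + D) + 19) = 3*(27 + D) = 81 + 3*D)
(Q(36) + 635) + 1772 = ((81 + 3*36) + 635) + 1772 = ((81 + 108) + 635) + 1772 = (189 + 635) + 1772 = 824 + 1772 = 2596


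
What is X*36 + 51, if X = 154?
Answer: 5595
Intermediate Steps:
X*36 + 51 = 154*36 + 51 = 5544 + 51 = 5595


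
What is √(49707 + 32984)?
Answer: √82691 ≈ 287.56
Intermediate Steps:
√(49707 + 32984) = √82691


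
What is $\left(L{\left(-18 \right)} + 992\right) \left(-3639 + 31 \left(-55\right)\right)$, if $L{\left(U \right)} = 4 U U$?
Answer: $-12227072$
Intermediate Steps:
$L{\left(U \right)} = 4 U^{2}$
$\left(L{\left(-18 \right)} + 992\right) \left(-3639 + 31 \left(-55\right)\right) = \left(4 \left(-18\right)^{2} + 992\right) \left(-3639 + 31 \left(-55\right)\right) = \left(4 \cdot 324 + 992\right) \left(-3639 - 1705\right) = \left(1296 + 992\right) \left(-5344\right) = 2288 \left(-5344\right) = -12227072$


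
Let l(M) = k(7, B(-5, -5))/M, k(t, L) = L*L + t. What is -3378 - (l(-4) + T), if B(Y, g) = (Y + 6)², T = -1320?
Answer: -2056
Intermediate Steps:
B(Y, g) = (6 + Y)²
k(t, L) = t + L² (k(t, L) = L² + t = t + L²)
l(M) = 8/M (l(M) = (7 + ((6 - 5)²)²)/M = (7 + (1²)²)/M = (7 + 1²)/M = (7 + 1)/M = 8/M)
-3378 - (l(-4) + T) = -3378 - (8/(-4) - 1320) = -3378 - (8*(-¼) - 1320) = -3378 - (-2 - 1320) = -3378 - 1*(-1322) = -3378 + 1322 = -2056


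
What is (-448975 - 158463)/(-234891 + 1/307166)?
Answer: 14352638516/5550040685 ≈ 2.5860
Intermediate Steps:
(-448975 - 158463)/(-234891 + 1/307166) = -607438/(-234891 + 1/307166) = -607438/(-72150528905/307166) = -607438*(-307166/72150528905) = 14352638516/5550040685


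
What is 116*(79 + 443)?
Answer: 60552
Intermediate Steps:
116*(79 + 443) = 116*522 = 60552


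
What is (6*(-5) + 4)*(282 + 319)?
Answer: -15626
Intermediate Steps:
(6*(-5) + 4)*(282 + 319) = (-30 + 4)*601 = -26*601 = -15626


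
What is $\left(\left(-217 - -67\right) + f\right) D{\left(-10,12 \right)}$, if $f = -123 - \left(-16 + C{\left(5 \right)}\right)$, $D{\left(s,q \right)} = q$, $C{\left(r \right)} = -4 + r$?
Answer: $-3096$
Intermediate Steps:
$f = -108$ ($f = -123 - \left(-16 + \left(-4 + 5\right)\right) = -123 - \left(-16 + 1\right) = -123 - -15 = -123 + 15 = -108$)
$\left(\left(-217 - -67\right) + f\right) D{\left(-10,12 \right)} = \left(\left(-217 - -67\right) - 108\right) 12 = \left(\left(-217 + 67\right) - 108\right) 12 = \left(-150 - 108\right) 12 = \left(-258\right) 12 = -3096$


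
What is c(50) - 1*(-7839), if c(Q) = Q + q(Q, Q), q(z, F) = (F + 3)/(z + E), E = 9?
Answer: 465504/59 ≈ 7889.9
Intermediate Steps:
q(z, F) = (3 + F)/(9 + z) (q(z, F) = (F + 3)/(z + 9) = (3 + F)/(9 + z))
c(Q) = Q + (3 + Q)/(9 + Q)
c(50) - 1*(-7839) = (3 + 50 + 50*(9 + 50))/(9 + 50) - 1*(-7839) = (3 + 50 + 50*59)/59 + 7839 = (3 + 50 + 2950)/59 + 7839 = (1/59)*3003 + 7839 = 3003/59 + 7839 = 465504/59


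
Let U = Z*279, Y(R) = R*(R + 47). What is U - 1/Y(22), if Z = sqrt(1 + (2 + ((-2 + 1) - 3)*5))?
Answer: -1/1518 + 279*I*sqrt(17) ≈ -0.00065876 + 1150.3*I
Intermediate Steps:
Y(R) = R*(47 + R)
Z = I*sqrt(17) (Z = sqrt(1 + (2 + (-1 - 3)*5)) = sqrt(1 + (2 - 4*5)) = sqrt(1 + (2 - 20)) = sqrt(1 - 18) = sqrt(-17) = I*sqrt(17) ≈ 4.1231*I)
U = 279*I*sqrt(17) (U = (I*sqrt(17))*279 = 279*I*sqrt(17) ≈ 1150.3*I)
U - 1/Y(22) = 279*I*sqrt(17) - 1/(22*(47 + 22)) = 279*I*sqrt(17) - 1/(22*69) = 279*I*sqrt(17) - 1/1518 = -1/1518 + 279*I*sqrt(17)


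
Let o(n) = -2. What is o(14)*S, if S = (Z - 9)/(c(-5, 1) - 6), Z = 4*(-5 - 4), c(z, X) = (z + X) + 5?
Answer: -18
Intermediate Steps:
c(z, X) = 5 + X + z (c(z, X) = (X + z) + 5 = 5 + X + z)
Z = -36 (Z = 4*(-9) = -36)
S = 9 (S = (-36 - 9)/((5 + 1 - 5) - 6) = -45/(1 - 6) = -45/(-5) = -45*(-⅕) = 9)
o(14)*S = -2*9 = -18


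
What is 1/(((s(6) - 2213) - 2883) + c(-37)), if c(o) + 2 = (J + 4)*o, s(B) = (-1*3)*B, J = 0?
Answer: -1/5264 ≈ -0.00018997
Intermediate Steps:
s(B) = -3*B
c(o) = -2 + 4*o (c(o) = -2 + (0 + 4)*o = -2 + 4*o)
1/(((s(6) - 2213) - 2883) + c(-37)) = 1/(((-3*6 - 2213) - 2883) + (-2 + 4*(-37))) = 1/(((-18 - 2213) - 2883) + (-2 - 148)) = 1/((-2231 - 2883) - 150) = 1/(-5114 - 150) = 1/(-5264) = -1/5264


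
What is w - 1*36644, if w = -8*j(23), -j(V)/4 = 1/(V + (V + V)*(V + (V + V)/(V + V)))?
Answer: -41297756/1127 ≈ -36644.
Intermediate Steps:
j(V) = -4/(V + 2*V*(1 + V)) (j(V) = -4/(V + (V + V)*(V + (V + V)/(V + V))) = -4/(V + (2*V)*(V + (2*V)/((2*V)))) = -4/(V + (2*V)*(V + (2*V)*(1/(2*V)))) = -4/(V + (2*V)*(V + 1)) = -4/(V + (2*V)*(1 + V)) = -4/(V + 2*V*(1 + V)))
w = 32/1127 (w = -(-32)/(23*(3 + 2*23)) = -(-32)/(23*(3 + 46)) = -(-32)/(23*49) = -8*(-4/1127) = 32/1127 ≈ 0.028394)
w - 1*36644 = 32/1127 - 1*36644 = 32/1127 - 36644 = -41297756/1127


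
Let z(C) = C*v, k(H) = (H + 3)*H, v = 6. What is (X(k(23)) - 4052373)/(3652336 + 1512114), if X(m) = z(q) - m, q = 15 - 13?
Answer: -4052959/5164450 ≈ -0.78478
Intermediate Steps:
k(H) = H*(3 + H) (k(H) = (3 + H)*H = H*(3 + H))
q = 2
z(C) = 6*C (z(C) = C*6 = 6*C)
X(m) = 12 - m (X(m) = 6*2 - m = 12 - m)
(X(k(23)) - 4052373)/(3652336 + 1512114) = ((12 - 23*(3 + 23)) - 4052373)/(3652336 + 1512114) = ((12 - 23*26) - 4052373)/5164450 = ((12 - 1*598) - 4052373)*(1/5164450) = ((12 - 598) - 4052373)*(1/5164450) = (-586 - 4052373)*(1/5164450) = -4052959*1/5164450 = -4052959/5164450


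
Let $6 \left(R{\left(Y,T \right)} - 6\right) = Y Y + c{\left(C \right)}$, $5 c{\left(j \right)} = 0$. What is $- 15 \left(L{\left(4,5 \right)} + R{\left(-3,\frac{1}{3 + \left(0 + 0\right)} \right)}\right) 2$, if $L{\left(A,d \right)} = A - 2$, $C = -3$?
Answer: $-285$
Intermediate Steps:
$c{\left(j \right)} = 0$ ($c{\left(j \right)} = \frac{1}{5} \cdot 0 = 0$)
$L{\left(A,d \right)} = -2 + A$
$R{\left(Y,T \right)} = 6 + \frac{Y^{2}}{6}$ ($R{\left(Y,T \right)} = 6 + \frac{Y Y + 0}{6} = 6 + \frac{Y^{2} + 0}{6} = 6 + \frac{Y^{2}}{6}$)
$- 15 \left(L{\left(4,5 \right)} + R{\left(-3,\frac{1}{3 + \left(0 + 0\right)} \right)}\right) 2 = - 15 \left(\left(-2 + 4\right) + \left(6 + \frac{\left(-3\right)^{2}}{6}\right)\right) 2 = - 15 \left(2 + \left(6 + \frac{1}{6} \cdot 9\right)\right) 2 = - 15 \left(2 + \left(6 + \frac{3}{2}\right)\right) 2 = - 15 \left(2 + \frac{15}{2}\right) 2 = - 15 \cdot \frac{19}{2} \cdot 2 = \left(-15\right) 19 = -285$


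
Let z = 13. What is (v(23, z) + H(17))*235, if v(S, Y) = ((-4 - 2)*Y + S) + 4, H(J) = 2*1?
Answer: -11515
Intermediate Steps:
H(J) = 2
v(S, Y) = 4 + S - 6*Y (v(S, Y) = (-6*Y + S) + 4 = (S - 6*Y) + 4 = 4 + S - 6*Y)
(v(23, z) + H(17))*235 = ((4 + 23 - 6*13) + 2)*235 = ((4 + 23 - 78) + 2)*235 = (-51 + 2)*235 = -49*235 = -11515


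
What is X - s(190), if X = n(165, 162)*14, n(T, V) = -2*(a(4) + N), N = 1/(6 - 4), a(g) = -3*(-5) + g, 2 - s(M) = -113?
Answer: -661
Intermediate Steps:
s(M) = 115 (s(M) = 2 - 1*(-113) = 2 + 113 = 115)
a(g) = 15 + g
N = 1/2 ≈ 0.50000
n(T, V) = -39 (n(T, V) = -2*((15 + 4) + 1/2) = -2*(19 + 1/2) = -2*39/2 = -39)
X = -546 (X = -39*14 = -546)
X - s(190) = -546 - 1*115 = -546 - 115 = -661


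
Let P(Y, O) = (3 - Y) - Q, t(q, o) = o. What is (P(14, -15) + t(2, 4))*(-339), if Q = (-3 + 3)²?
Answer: 2373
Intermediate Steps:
Q = 0 (Q = 0² = 0)
P(Y, O) = 3 - Y (P(Y, O) = (3 - Y) - 1*0 = (3 - Y) + 0 = 3 - Y)
(P(14, -15) + t(2, 4))*(-339) = ((3 - 1*14) + 4)*(-339) = ((3 - 14) + 4)*(-339) = (-11 + 4)*(-339) = -7*(-339) = 2373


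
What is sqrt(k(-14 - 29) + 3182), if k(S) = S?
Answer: sqrt(3139) ≈ 56.027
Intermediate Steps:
sqrt(k(-14 - 29) + 3182) = sqrt((-14 - 29) + 3182) = sqrt(-43 + 3182) = sqrt(3139)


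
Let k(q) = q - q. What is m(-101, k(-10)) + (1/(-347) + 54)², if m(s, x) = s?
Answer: 338913860/120409 ≈ 2814.7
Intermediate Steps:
k(q) = 0
m(-101, k(-10)) + (1/(-347) + 54)² = -101 + (1/(-347) + 54)² = -101 + (-1/347 + 54)² = -101 + (18737/347)² = -101 + 351075169/120409 = 338913860/120409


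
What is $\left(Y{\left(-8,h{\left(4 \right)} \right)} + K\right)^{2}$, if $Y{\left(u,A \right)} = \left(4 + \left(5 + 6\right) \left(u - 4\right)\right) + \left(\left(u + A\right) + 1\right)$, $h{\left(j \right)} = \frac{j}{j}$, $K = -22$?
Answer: $24336$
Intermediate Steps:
$h{\left(j \right)} = 1$
$Y{\left(u,A \right)} = -39 + A + 12 u$ ($Y{\left(u,A \right)} = \left(4 + 11 \left(-4 + u\right)\right) + \left(\left(A + u\right) + 1\right) = \left(4 + \left(-44 + 11 u\right)\right) + \left(1 + A + u\right) = \left(-40 + 11 u\right) + \left(1 + A + u\right) = -39 + A + 12 u$)
$\left(Y{\left(-8,h{\left(4 \right)} \right)} + K\right)^{2} = \left(\left(-39 + 1 + 12 \left(-8\right)\right) - 22\right)^{2} = \left(\left(-39 + 1 - 96\right) - 22\right)^{2} = \left(-134 - 22\right)^{2} = \left(-156\right)^{2} = 24336$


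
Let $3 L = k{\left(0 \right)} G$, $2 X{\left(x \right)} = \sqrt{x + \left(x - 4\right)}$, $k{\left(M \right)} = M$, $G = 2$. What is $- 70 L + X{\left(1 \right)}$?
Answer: $\frac{i \sqrt{2}}{2} \approx 0.70711 i$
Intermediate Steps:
$X{\left(x \right)} = \frac{\sqrt{-4 + 2 x}}{2}$ ($X{\left(x \right)} = \frac{\sqrt{x + \left(x - 4\right)}}{2} = \frac{\sqrt{x + \left(-4 + x\right)}}{2} = \frac{\sqrt{-4 + 2 x}}{2}$)
$L = 0$ ($L = \frac{0 \cdot 2}{3} = \frac{1}{3} \cdot 0 = 0$)
$- 70 L + X{\left(1 \right)} = \left(-70\right) 0 + \frac{\sqrt{-4 + 2 \cdot 1}}{2} = 0 + \frac{\sqrt{-4 + 2}}{2} = 0 + \frac{\sqrt{-2}}{2} = 0 + \frac{i \sqrt{2}}{2} = \frac{i \sqrt{2}}{2}$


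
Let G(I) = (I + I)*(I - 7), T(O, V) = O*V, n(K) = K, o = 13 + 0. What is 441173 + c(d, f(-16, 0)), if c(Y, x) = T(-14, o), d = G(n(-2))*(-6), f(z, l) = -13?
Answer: 440991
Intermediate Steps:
o = 13
G(I) = 2*I*(-7 + I) (G(I) = (2*I)*(-7 + I) = 2*I*(-7 + I))
d = -216 (d = (2*(-2)*(-7 - 2))*(-6) = (2*(-2)*(-9))*(-6) = 36*(-6) = -216)
c(Y, x) = -182 (c(Y, x) = -14*13 = -182)
441173 + c(d, f(-16, 0)) = 441173 - 182 = 440991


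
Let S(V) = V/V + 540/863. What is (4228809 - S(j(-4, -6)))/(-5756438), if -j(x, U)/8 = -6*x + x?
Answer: -1824730382/2483902997 ≈ -0.73462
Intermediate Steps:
j(x, U) = 40*x (j(x, U) = -8*(-6*x + x) = -(-40)*x = 40*x)
S(V) = 1403/863 (S(V) = 1 + 540*(1/863) = 1 + 540/863 = 1403/863)
(4228809 - S(j(-4, -6)))/(-5756438) = (4228809 - 1*1403/863)/(-5756438) = (4228809 - 1403/863)*(-1/5756438) = (3649460764/863)*(-1/5756438) = -1824730382/2483902997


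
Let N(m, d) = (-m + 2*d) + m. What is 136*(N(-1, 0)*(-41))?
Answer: 0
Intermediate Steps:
N(m, d) = 2*d
136*(N(-1, 0)*(-41)) = 136*((2*0)*(-41)) = 136*(0*(-41)) = 136*0 = 0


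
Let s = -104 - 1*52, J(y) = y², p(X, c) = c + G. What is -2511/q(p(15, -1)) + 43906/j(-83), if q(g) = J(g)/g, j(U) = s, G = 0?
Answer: 173905/78 ≈ 2229.6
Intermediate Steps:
p(X, c) = c (p(X, c) = c + 0 = c)
s = -156 (s = -104 - 52 = -156)
j(U) = -156
q(g) = g (q(g) = g²/g = g)
-2511/q(p(15, -1)) + 43906/j(-83) = -2511/(-1) + 43906/(-156) = -2511*(-1) + 43906*(-1/156) = 2511 - 21953/78 = 173905/78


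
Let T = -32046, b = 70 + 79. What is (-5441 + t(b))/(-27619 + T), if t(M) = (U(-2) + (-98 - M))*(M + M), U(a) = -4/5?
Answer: 396427/298325 ≈ 1.3288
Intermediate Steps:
U(a) = -⅘ (U(a) = -4*⅕ = -⅘)
b = 149
t(M) = 2*M*(-494/5 - M) (t(M) = (-⅘ + (-98 - M))*(M + M) = (-494/5 - M)*(2*M) = 2*M*(-494/5 - M))
(-5441 + t(b))/(-27619 + T) = (-5441 - ⅖*149*(494 + 5*149))/(-27619 - 32046) = (-5441 - ⅖*149*(494 + 745))/(-59665) = (-5441 - ⅖*149*1239)*(-1/59665) = (-5441 - 369222/5)*(-1/59665) = -396427/5*(-1/59665) = 396427/298325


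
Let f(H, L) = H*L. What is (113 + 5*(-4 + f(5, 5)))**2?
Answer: 47524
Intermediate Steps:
(113 + 5*(-4 + f(5, 5)))**2 = (113 + 5*(-4 + 5*5))**2 = (113 + 5*(-4 + 25))**2 = (113 + 5*21)**2 = (113 + 105)**2 = 218**2 = 47524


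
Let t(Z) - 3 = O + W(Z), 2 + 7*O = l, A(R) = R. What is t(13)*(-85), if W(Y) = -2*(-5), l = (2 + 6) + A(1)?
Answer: -1190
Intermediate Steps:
l = 9 (l = (2 + 6) + 1 = 8 + 1 = 9)
W(Y) = 10
O = 1 (O = -2/7 + (1/7)*9 = -2/7 + 9/7 = 1)
t(Z) = 14 (t(Z) = 3 + (1 + 10) = 3 + 11 = 14)
t(13)*(-85) = 14*(-85) = -1190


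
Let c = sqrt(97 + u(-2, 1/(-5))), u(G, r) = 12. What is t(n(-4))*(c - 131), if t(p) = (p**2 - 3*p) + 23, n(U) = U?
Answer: -6681 + 51*sqrt(109) ≈ -6148.5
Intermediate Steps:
c = sqrt(109) (c = sqrt(97 + 12) = sqrt(109) ≈ 10.440)
t(p) = 23 + p**2 - 3*p
t(n(-4))*(c - 131) = (23 + (-4)**2 - 3*(-4))*(sqrt(109) - 131) = (23 + 16 + 12)*(-131 + sqrt(109)) = 51*(-131 + sqrt(109)) = -6681 + 51*sqrt(109)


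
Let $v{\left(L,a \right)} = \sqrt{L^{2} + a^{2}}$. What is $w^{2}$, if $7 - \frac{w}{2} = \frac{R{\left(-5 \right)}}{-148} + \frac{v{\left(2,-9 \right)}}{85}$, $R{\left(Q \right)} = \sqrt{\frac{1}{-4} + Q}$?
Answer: $\frac{\left(176120 - 296 \sqrt{85} + 85 i \sqrt{21}\right)^{2}}{158256400} \approx 189.97 + 0.85354 i$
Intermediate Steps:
$R{\left(Q \right)} = \sqrt{- \frac{1}{4} + Q}$
$w = 14 - \frac{2 \sqrt{85}}{85} + \frac{i \sqrt{21}}{148}$ ($w = 14 - 2 \left(\frac{\frac{1}{2} \sqrt{-1 + 4 \left(-5\right)}}{-148} + \frac{\sqrt{2^{2} + \left(-9\right)^{2}}}{85}\right) = 14 - 2 \left(\frac{\sqrt{-1 - 20}}{2} \left(- \frac{1}{148}\right) + \sqrt{4 + 81} \cdot \frac{1}{85}\right) = 14 - 2 \left(\frac{\sqrt{-21}}{2} \left(- \frac{1}{148}\right) + \sqrt{85} \cdot \frac{1}{85}\right) = 14 - 2 \left(\frac{i \sqrt{21}}{2} \left(- \frac{1}{148}\right) + \frac{\sqrt{85}}{85}\right) = 14 - 2 \left(- \frac{i \sqrt{21}}{296} + \frac{\sqrt{85}}{85}\right) = 14 - 2 \left(\frac{\sqrt{85}}{85} - \frac{i \sqrt{21}}{296}\right) = 14 - \left(\frac{2 \sqrt{85}}{85} - \frac{i \sqrt{21}}{148}\right) = 14 - \frac{2 \sqrt{85}}{85} + \frac{i \sqrt{21}}{148} \approx 13.783 + 0.030963 i$)
$w^{2} = \left(14 - \frac{2 \sqrt{85}}{85} + \frac{i \sqrt{21}}{148}\right)^{2}$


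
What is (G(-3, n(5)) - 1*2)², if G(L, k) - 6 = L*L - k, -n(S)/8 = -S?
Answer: 729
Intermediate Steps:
n(S) = 8*S (n(S) = -(-8)*S = 8*S)
G(L, k) = 6 + L² - k (G(L, k) = 6 + (L*L - k) = 6 + (L² - k) = 6 + L² - k)
(G(-3, n(5)) - 1*2)² = ((6 + (-3)² - 8*5) - 1*2)² = ((6 + 9 - 1*40) - 2)² = ((6 + 9 - 40) - 2)² = (-25 - 2)² = (-27)² = 729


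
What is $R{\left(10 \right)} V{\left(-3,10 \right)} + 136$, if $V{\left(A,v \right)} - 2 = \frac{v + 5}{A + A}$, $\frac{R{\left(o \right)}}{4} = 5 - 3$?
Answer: $132$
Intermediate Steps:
$R{\left(o \right)} = 8$ ($R{\left(o \right)} = 4 \left(5 - 3\right) = 4 \cdot 2 = 8$)
$V{\left(A,v \right)} = 2 + \frac{5 + v}{2 A}$ ($V{\left(A,v \right)} = 2 + \frac{v + 5}{A + A} = 2 + \frac{5 + v}{2 A}$)
$R{\left(10 \right)} V{\left(-3,10 \right)} + 136 = 8 \frac{5 + 10 + 4 \left(-3\right)}{2 \left(-3\right)} + 136 = 8 \cdot \frac{1}{2} \left(- \frac{1}{3}\right) \left(5 + 10 - 12\right) + 136 = 8 \cdot \frac{1}{2} \left(- \frac{1}{3}\right) 3 + 136 = 8 \left(- \frac{1}{2}\right) + 136 = -4 + 136 = 132$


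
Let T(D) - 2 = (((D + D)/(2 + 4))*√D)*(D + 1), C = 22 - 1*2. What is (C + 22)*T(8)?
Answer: 84 + 2016*√2 ≈ 2935.1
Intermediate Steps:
C = 20 (C = 22 - 2 = 20)
T(D) = 2 + D^(3/2)*(1 + D)/3 (T(D) = 2 + (((D + D)/(2 + 4))*√D)*(D + 1) = 2 + (((2*D)/6)*√D)*(1 + D) = 2 + (((2*D)*(⅙))*√D)*(1 + D) = 2 + ((D/3)*√D)*(1 + D) = 2 + (D^(3/2)/3)*(1 + D) = 2 + D^(3/2)*(1 + D)/3)
(C + 22)*T(8) = (20 + 22)*(2 + 8^(3/2)/3 + 8^(5/2)/3) = 42*(2 + (16*√2)/3 + (128*√2)/3) = 42*(2 + 16*√2/3 + 128*√2/3) = 42*(2 + 48*√2) = 84 + 2016*√2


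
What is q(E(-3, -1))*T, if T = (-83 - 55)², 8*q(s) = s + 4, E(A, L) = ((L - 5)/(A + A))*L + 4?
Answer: 33327/2 ≈ 16664.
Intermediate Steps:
E(A, L) = 4 + L*(-5 + L)/(2*A) (E(A, L) = ((-5 + L)/((2*A)))*L + 4 = ((-5 + L)*(1/(2*A)))*L + 4 = ((-5 + L)/(2*A))*L + 4 = L*(-5 + L)/(2*A) + 4 = 4 + L*(-5 + L)/(2*A))
q(s) = ½ + s/8 (q(s) = (s + 4)/8 = (4 + s)/8 = ½ + s/8)
T = 19044 (T = (-138)² = 19044)
q(E(-3, -1))*T = (½ + ((½)*((-1)² - 5*(-1) + 8*(-3))/(-3))/8)*19044 = (½ + ((½)*(-⅓)*(1 + 5 - 24))/8)*19044 = (½ + ((½)*(-⅓)*(-18))/8)*19044 = (½ + (⅛)*3)*19044 = (½ + 3/8)*19044 = (7/8)*19044 = 33327/2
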